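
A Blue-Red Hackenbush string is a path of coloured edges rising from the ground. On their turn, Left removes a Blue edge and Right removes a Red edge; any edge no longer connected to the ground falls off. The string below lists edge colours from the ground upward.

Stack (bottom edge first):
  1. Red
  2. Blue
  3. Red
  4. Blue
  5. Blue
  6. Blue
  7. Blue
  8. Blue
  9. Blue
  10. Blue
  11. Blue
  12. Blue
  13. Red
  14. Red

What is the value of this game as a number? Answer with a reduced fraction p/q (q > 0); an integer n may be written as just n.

-4103/8192

Prefix values for Red Blue Red Blue Blue Blue Blue Blue Blue Blue Blue Blue Red Red via {L|R} + simplicity:
step 1: add Red to get R; options L={  } R={ 0 } = -1
step 2: add Blue to get RB; options L={ -1 } R={ 0 } = -1/2
step 3: add Red to get RBR; options L={ -1 } R={ -1/2, 0 } = -3/4
step 4: add Blue to get RBRB; options L={ -1, -3/4 } R={ -1/2, 0 } = -5/8
step 5: add Blue to get RBRBB; options L={ -1, -3/4, -5/8 } R={ -1/2, 0 } = -9/16
step 6: add Blue to get RBRBBB; options L={ -1, -3/4, -5/8, -9/16 } R={ -1/2, 0 } = -17/32
step 7: add Blue to get RBRBBBB; options L={ -1, -3/4, -5/8, -9/16, -17/32 } R={ -1/2, 0 } = -33/64
step 8: add Blue to get RBRBBBBB; options L={ -1, -3/4, -5/8, -9/16, -17/32, -33/64 } R={ -1/2, 0 } = -65/128
step 9: add Blue to get RBRBBBBBB; options L={ -1, -3/4, -5/8, -9/16, -17/32, -33/64, -65/128 } R={ -1/2, 0 } = -129/256
step 10: add Blue to get RBRBBBBBBB; options L={ -1, -3/4, -5/8, -9/16, -17/32, -33/64, -65/128, -129/256 } R={ -1/2, 0 } = -257/512
step 11: add Blue to get RBRBBBBBBBB; options L={ -1, -3/4, -5/8, -9/16, -17/32, -33/64, -65/128, -129/256, -257/512 } R={ -1/2, 0 } = -513/1024
step 12: add Blue to get RBRBBBBBBBBB; options L={ -1, -3/4, -5/8, -9/16, -17/32, -33/64, -65/128, -129/256, -257/512, -513/1024 } R={ -1/2, 0 } = -1025/2048
step 13: add Red to get RBRBBBBBBBBBR; options L={ -1, -3/4, -5/8, -9/16, -17/32, -33/64, -65/128, -129/256, -257/512, -513/1024 } R={ -1025/2048, -1/2, 0 } = -2051/4096
step 14: add Red to get RBRBBBBBBBBBRR; options L={ -1, -3/4, -5/8, -9/16, -17/32, -33/64, -65/128, -129/256, -257/512, -513/1024 } R={ -2051/4096, -1025/2048, -1/2, 0 } = -4103/8192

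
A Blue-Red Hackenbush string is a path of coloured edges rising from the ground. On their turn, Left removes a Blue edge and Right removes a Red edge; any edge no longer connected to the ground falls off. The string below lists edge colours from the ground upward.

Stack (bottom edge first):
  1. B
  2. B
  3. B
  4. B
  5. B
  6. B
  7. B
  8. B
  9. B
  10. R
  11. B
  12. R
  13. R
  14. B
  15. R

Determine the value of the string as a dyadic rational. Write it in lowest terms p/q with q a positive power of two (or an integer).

step 1: add B to get B; options L={ 0 } R={ none } so 1
step 2: add B to get BB; options L={ 0; 1 } R={ none } so 2
step 3: add B to get BBB; options L={ 0; 1; 2 } R={ none } so 3
step 4: add B to get BBBB; options L={ 0; 1; 2; 3 } R={ none } so 4
step 5: add B to get BBBBB; options L={ 0; 1; 2; 3; 4 } R={ none } so 5
step 6: add B to get BBBBBB; options L={ 0; 1; 2; 3; 4; 5 } R={ none } so 6
step 7: add B to get BBBBBBB; options L={ 0; 1; 2; 3; 4; 5; 6 } R={ none } so 7
step 8: add B to get BBBBBBBB; options L={ 0; 1; 2; 3; 4; 5; 6; 7 } R={ none } so 8
step 9: add B to get BBBBBBBBB; options L={ 0; 1; 2; 3; 4; 5; 6; 7; 8 } R={ none } so 9
step 10: add R to get BBBBBBBBBR; options L={ 0; 1; 2; 3; 4; 5; 6; 7; 8 } R={ 9 } so 17/2
step 11: add B to get BBBBBBBBBRB; options L={ 0; 1; 2; 3; 4; 5; 6; 7; 8; 17/2 } R={ 9 } so 35/4
step 12: add R to get BBBBBBBBBRBR; options L={ 0; 1; 2; 3; 4; 5; 6; 7; 8; 17/2 } R={ 35/4; 9 } so 69/8
step 13: add R to get BBBBBBBBBRBRR; options L={ 0; 1; 2; 3; 4; 5; 6; 7; 8; 17/2 } R={ 69/8; 35/4; 9 } so 137/16
step 14: add B to get BBBBBBBBBRBRRB; options L={ 0; 1; 2; 3; 4; 5; 6; 7; 8; 17/2; 137/16 } R={ 69/8; 35/4; 9 } so 275/32
step 15: add R to get BBBBBBBBBRBRRBR; options L={ 0; 1; 2; 3; 4; 5; 6; 7; 8; 17/2; 137/16 } R={ 275/32; 69/8; 35/4; 9 } so 549/64

549/64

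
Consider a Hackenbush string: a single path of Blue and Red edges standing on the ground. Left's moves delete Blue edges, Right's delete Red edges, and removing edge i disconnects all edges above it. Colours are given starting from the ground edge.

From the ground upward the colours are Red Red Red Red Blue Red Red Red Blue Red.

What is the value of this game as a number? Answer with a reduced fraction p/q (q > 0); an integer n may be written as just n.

Prefix values for Red Red Red Red Blue Red Red Red Blue Red via {L|R} + simplicity:
R: Left { none }, Right { 0 } — simplest -1
RR: Left { none }, Right { -1 0 } — simplest -2
RRR: Left { none }, Right { -2 -1 0 } — simplest -3
RRRR: Left { none }, Right { -3 -2 -1 0 } — simplest -4
RRRRB: Left { -4 }, Right { -3 -2 -1 0 } — simplest -7/2
RRRRBR: Left { -4 }, Right { -7/2 -3 -2 -1 0 } — simplest -15/4
RRRRBRR: Left { -4 }, Right { -15/4 -7/2 -3 -2 -1 0 } — simplest -31/8
RRRRBRRR: Left { -4 }, Right { -31/8 -15/4 -7/2 -3 -2 -1 0 } — simplest -63/16
RRRRBRRRB: Left { -4 -63/16 }, Right { -31/8 -15/4 -7/2 -3 -2 -1 0 } — simplest -125/32
RRRRBRRRBR: Left { -4 -63/16 }, Right { -125/32 -31/8 -15/4 -7/2 -3 -2 -1 0 } — simplest -251/64

-251/64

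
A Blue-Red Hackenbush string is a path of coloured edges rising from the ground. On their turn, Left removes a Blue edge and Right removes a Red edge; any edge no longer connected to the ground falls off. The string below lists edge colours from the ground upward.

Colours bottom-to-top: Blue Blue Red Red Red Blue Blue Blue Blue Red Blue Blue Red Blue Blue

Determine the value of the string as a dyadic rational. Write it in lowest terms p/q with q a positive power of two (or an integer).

10167/8192

Build val(s[:k]) for k = 1..15, string s = Blue Blue Red Red Red Blue Blue Blue Blue Red Blue Blue Red Blue Blue.
step 1: add Blue to get B; options L={ 0 } R={ · } gives 1
step 2: add Blue to get BB; options L={ 0 1 } R={ · } gives 2
step 3: add Red to get BBR; options L={ 0 1 } R={ 2 } gives 3/2
step 4: add Red to get BBRR; options L={ 0 1 } R={ 3/2 2 } gives 5/4
step 5: add Red to get BBRRR; options L={ 0 1 } R={ 5/4 3/2 2 } gives 9/8
step 6: add Blue to get BBRRRB; options L={ 0 1 9/8 } R={ 5/4 3/2 2 } gives 19/16
step 7: add Blue to get BBRRRBB; options L={ 0 1 9/8 19/16 } R={ 5/4 3/2 2 } gives 39/32
step 8: add Blue to get BBRRRBBB; options L={ 0 1 9/8 19/16 39/32 } R={ 5/4 3/2 2 } gives 79/64
step 9: add Blue to get BBRRRBBBB; options L={ 0 1 9/8 19/16 39/32 79/64 } R={ 5/4 3/2 2 } gives 159/128
step 10: add Red to get BBRRRBBBBR; options L={ 0 1 9/8 19/16 39/32 79/64 } R={ 159/128 5/4 3/2 2 } gives 317/256
step 11: add Blue to get BBRRRBBBBRB; options L={ 0 1 9/8 19/16 39/32 79/64 317/256 } R={ 159/128 5/4 3/2 2 } gives 635/512
step 12: add Blue to get BBRRRBBBBRBB; options L={ 0 1 9/8 19/16 39/32 79/64 317/256 635/512 } R={ 159/128 5/4 3/2 2 } gives 1271/1024
step 13: add Red to get BBRRRBBBBRBBR; options L={ 0 1 9/8 19/16 39/32 79/64 317/256 635/512 } R={ 1271/1024 159/128 5/4 3/2 2 } gives 2541/2048
step 14: add Blue to get BBRRRBBBBRBBRB; options L={ 0 1 9/8 19/16 39/32 79/64 317/256 635/512 2541/2048 } R={ 1271/1024 159/128 5/4 3/2 2 } gives 5083/4096
step 15: add Blue to get BBRRRBBBBRBBRBB; options L={ 0 1 9/8 19/16 39/32 79/64 317/256 635/512 2541/2048 5083/4096 } R={ 1271/1024 159/128 5/4 3/2 2 } gives 10167/8192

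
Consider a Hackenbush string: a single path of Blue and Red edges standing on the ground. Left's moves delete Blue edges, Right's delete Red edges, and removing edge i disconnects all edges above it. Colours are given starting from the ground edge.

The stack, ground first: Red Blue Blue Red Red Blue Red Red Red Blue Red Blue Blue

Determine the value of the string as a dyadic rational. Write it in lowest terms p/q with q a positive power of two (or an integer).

-1769/4096

v_1 [R]  L=[∅]  R=[0]  gives -1
v_2 [RB]  L=[-1]  R=[0]  gives -1/2
v_3 [RBB]  L=[-1; -1/2]  R=[0]  gives -1/4
v_4 [RBBR]  L=[-1; -1/2]  R=[-1/4; 0]  gives -3/8
v_5 [RBBRR]  L=[-1; -1/2]  R=[-3/8; -1/4; 0]  gives -7/16
v_6 [RBBRRB]  L=[-1; -1/2; -7/16]  R=[-3/8; -1/4; 0]  gives -13/32
v_7 [RBBRRBR]  L=[-1; -1/2; -7/16]  R=[-13/32; -3/8; -1/4; 0]  gives -27/64
v_8 [RBBRRBRR]  L=[-1; -1/2; -7/16]  R=[-27/64; -13/32; -3/8; -1/4; 0]  gives -55/128
v_9 [RBBRRBRRR]  L=[-1; -1/2; -7/16]  R=[-55/128; -27/64; -13/32; -3/8; -1/4; 0]  gives -111/256
v_10 [RBBRRBRRRB]  L=[-1; -1/2; -7/16; -111/256]  R=[-55/128; -27/64; -13/32; -3/8; -1/4; 0]  gives -221/512
v_11 [RBBRRBRRRBR]  L=[-1; -1/2; -7/16; -111/256]  R=[-221/512; -55/128; -27/64; -13/32; -3/8; -1/4; 0]  gives -443/1024
v_12 [RBBRRBRRRBRB]  L=[-1; -1/2; -7/16; -111/256; -443/1024]  R=[-221/512; -55/128; -27/64; -13/32; -3/8; -1/4; 0]  gives -885/2048
v_13 [RBBRRBRRRBRBB]  L=[-1; -1/2; -7/16; -111/256; -443/1024; -885/2048]  R=[-221/512; -55/128; -27/64; -13/32; -3/8; -1/4; 0]  gives -1769/4096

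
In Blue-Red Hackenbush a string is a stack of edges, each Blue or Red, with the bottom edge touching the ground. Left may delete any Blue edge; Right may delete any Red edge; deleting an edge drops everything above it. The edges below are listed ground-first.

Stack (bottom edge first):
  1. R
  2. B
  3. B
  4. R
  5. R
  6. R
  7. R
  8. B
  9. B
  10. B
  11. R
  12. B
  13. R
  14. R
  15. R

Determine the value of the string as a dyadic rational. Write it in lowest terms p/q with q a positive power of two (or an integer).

-7727/16384

Recurse on prefixes of the 15-edge string R B B R R R R B B B R B R R R:
step 1: add R to get R; options L={ — } R={ 0 } => -1
step 2: add B to get RB; options L={ -1 } R={ 0 } => -1/2
step 3: add B to get RBB; options L={ -1 -1/2 } R={ 0 } => -1/4
step 4: add R to get RBBR; options L={ -1 -1/2 } R={ -1/4 0 } => -3/8
step 5: add R to get RBBRR; options L={ -1 -1/2 } R={ -3/8 -1/4 0 } => -7/16
step 6: add R to get RBBRRR; options L={ -1 -1/2 } R={ -7/16 -3/8 -1/4 0 } => -15/32
step 7: add R to get RBBRRRR; options L={ -1 -1/2 } R={ -15/32 -7/16 -3/8 -1/4 0 } => -31/64
step 8: add B to get RBBRRRRB; options L={ -1 -1/2 -31/64 } R={ -15/32 -7/16 -3/8 -1/4 0 } => -61/128
step 9: add B to get RBBRRRRBB; options L={ -1 -1/2 -31/64 -61/128 } R={ -15/32 -7/16 -3/8 -1/4 0 } => -121/256
step 10: add B to get RBBRRRRBBB; options L={ -1 -1/2 -31/64 -61/128 -121/256 } R={ -15/32 -7/16 -3/8 -1/4 0 } => -241/512
step 11: add R to get RBBRRRRBBBR; options L={ -1 -1/2 -31/64 -61/128 -121/256 } R={ -241/512 -15/32 -7/16 -3/8 -1/4 0 } => -483/1024
step 12: add B to get RBBRRRRBBBRB; options L={ -1 -1/2 -31/64 -61/128 -121/256 -483/1024 } R={ -241/512 -15/32 -7/16 -3/8 -1/4 0 } => -965/2048
step 13: add R to get RBBRRRRBBBRBR; options L={ -1 -1/2 -31/64 -61/128 -121/256 -483/1024 } R={ -965/2048 -241/512 -15/32 -7/16 -3/8 -1/4 0 } => -1931/4096
step 14: add R to get RBBRRRRBBBRBRR; options L={ -1 -1/2 -31/64 -61/128 -121/256 -483/1024 } R={ -1931/4096 -965/2048 -241/512 -15/32 -7/16 -3/8 -1/4 0 } => -3863/8192
step 15: add R to get RBBRRRRBBBRBRRR; options L={ -1 -1/2 -31/64 -61/128 -121/256 -483/1024 } R={ -3863/8192 -1931/4096 -965/2048 -241/512 -15/32 -7/16 -3/8 -1/4 0 } => -7727/16384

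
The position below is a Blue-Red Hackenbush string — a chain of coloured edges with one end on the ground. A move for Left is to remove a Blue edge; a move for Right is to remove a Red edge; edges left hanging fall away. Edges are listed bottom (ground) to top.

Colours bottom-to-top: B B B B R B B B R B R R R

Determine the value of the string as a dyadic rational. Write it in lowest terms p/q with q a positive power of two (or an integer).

Recurse on prefixes of the 13-edge string B B B B R B B B R B R R R:
value(B) = { 0 | ∅ } → 1
value(BB) = { 0,1 | ∅ } → 2
value(BBB) = { 0,1,2 | ∅ } → 3
value(BBBB) = { 0,1,2,3 | ∅ } → 4
value(BBBBR) = { 0,1,2,3 | 4 } → 7/2
value(BBBBRB) = { 0,1,2,3,7/2 | 4 } → 15/4
value(BBBBRBB) = { 0,1,2,3,7/2,15/4 | 4 } → 31/8
value(BBBBRBBB) = { 0,1,2,3,7/2,15/4,31/8 | 4 } → 63/16
value(BBBBRBBBR) = { 0,1,2,3,7/2,15/4,31/8 | 63/16,4 } → 125/32
value(BBBBRBBBRB) = { 0,1,2,3,7/2,15/4,31/8,125/32 | 63/16,4 } → 251/64
value(BBBBRBBBRBR) = { 0,1,2,3,7/2,15/4,31/8,125/32 | 251/64,63/16,4 } → 501/128
value(BBBBRBBBRBRR) = { 0,1,2,3,7/2,15/4,31/8,125/32 | 501/128,251/64,63/16,4 } → 1001/256
value(BBBBRBBBRBRRR) = { 0,1,2,3,7/2,15/4,31/8,125/32 | 1001/256,501/128,251/64,63/16,4 } → 2001/512

2001/512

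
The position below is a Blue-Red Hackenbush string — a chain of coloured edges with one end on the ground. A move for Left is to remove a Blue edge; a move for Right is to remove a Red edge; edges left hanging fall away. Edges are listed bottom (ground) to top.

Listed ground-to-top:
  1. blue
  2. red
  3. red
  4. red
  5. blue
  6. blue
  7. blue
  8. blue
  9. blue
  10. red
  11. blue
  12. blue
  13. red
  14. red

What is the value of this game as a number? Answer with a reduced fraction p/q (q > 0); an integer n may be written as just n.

b: Left { 0 }, Right { — } — simplest 1
br: Left { 0 }, Right { 1 } — simplest 1/2
brr: Left { 0 }, Right { 1/2; 1 } — simplest 1/4
brrr: Left { 0 }, Right { 1/4; 1/2; 1 } — simplest 1/8
brrrb: Left { 0; 1/8 }, Right { 1/4; 1/2; 1 } — simplest 3/16
brrrbb: Left { 0; 1/8; 3/16 }, Right { 1/4; 1/2; 1 } — simplest 7/32
brrrbbb: Left { 0; 1/8; 3/16; 7/32 }, Right { 1/4; 1/2; 1 } — simplest 15/64
brrrbbbb: Left { 0; 1/8; 3/16; 7/32; 15/64 }, Right { 1/4; 1/2; 1 } — simplest 31/128
brrrbbbbb: Left { 0; 1/8; 3/16; 7/32; 15/64; 31/128 }, Right { 1/4; 1/2; 1 } — simplest 63/256
brrrbbbbbr: Left { 0; 1/8; 3/16; 7/32; 15/64; 31/128 }, Right { 63/256; 1/4; 1/2; 1 } — simplest 125/512
brrrbbbbbrb: Left { 0; 1/8; 3/16; 7/32; 15/64; 31/128; 125/512 }, Right { 63/256; 1/4; 1/2; 1 } — simplest 251/1024
brrrbbbbbrbb: Left { 0; 1/8; 3/16; 7/32; 15/64; 31/128; 125/512; 251/1024 }, Right { 63/256; 1/4; 1/2; 1 } — simplest 503/2048
brrrbbbbbrbbr: Left { 0; 1/8; 3/16; 7/32; 15/64; 31/128; 125/512; 251/1024 }, Right { 503/2048; 63/256; 1/4; 1/2; 1 } — simplest 1005/4096
brrrbbbbbrbbrr: Left { 0; 1/8; 3/16; 7/32; 15/64; 31/128; 125/512; 251/1024 }, Right { 1005/4096; 503/2048; 63/256; 1/4; 1/2; 1 } — simplest 2009/8192

2009/8192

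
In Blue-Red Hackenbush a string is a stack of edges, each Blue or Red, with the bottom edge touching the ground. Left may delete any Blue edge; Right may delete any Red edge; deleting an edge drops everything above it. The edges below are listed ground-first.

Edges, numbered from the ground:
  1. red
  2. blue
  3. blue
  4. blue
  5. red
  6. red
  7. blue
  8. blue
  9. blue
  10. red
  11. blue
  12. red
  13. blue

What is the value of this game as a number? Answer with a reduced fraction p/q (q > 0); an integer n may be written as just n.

-789/4096

val_1 [r]  L=[·]  R=[0]  — -1
val_2 [rb]  L=[-1]  R=[0]  — -1/2
val_3 [rbb]  L=[-1; -1/2]  R=[0]  — -1/4
val_4 [rbbb]  L=[-1; -1/2; -1/4]  R=[0]  — -1/8
val_5 [rbbbr]  L=[-1; -1/2; -1/4]  R=[-1/8; 0]  — -3/16
val_6 [rbbbrr]  L=[-1; -1/2; -1/4]  R=[-3/16; -1/8; 0]  — -7/32
val_7 [rbbbrrb]  L=[-1; -1/2; -1/4; -7/32]  R=[-3/16; -1/8; 0]  — -13/64
val_8 [rbbbrrbb]  L=[-1; -1/2; -1/4; -7/32; -13/64]  R=[-3/16; -1/8; 0]  — -25/128
val_9 [rbbbrrbbb]  L=[-1; -1/2; -1/4; -7/32; -13/64; -25/128]  R=[-3/16; -1/8; 0]  — -49/256
val_10 [rbbbrrbbbr]  L=[-1; -1/2; -1/4; -7/32; -13/64; -25/128]  R=[-49/256; -3/16; -1/8; 0]  — -99/512
val_11 [rbbbrrbbbrb]  L=[-1; -1/2; -1/4; -7/32; -13/64; -25/128; -99/512]  R=[-49/256; -3/16; -1/8; 0]  — -197/1024
val_12 [rbbbrrbbbrbr]  L=[-1; -1/2; -1/4; -7/32; -13/64; -25/128; -99/512]  R=[-197/1024; -49/256; -3/16; -1/8; 0]  — -395/2048
val_13 [rbbbrrbbbrbrb]  L=[-1; -1/2; -1/4; -7/32; -13/64; -25/128; -99/512; -395/2048]  R=[-197/1024; -49/256; -3/16; -1/8; 0]  — -789/4096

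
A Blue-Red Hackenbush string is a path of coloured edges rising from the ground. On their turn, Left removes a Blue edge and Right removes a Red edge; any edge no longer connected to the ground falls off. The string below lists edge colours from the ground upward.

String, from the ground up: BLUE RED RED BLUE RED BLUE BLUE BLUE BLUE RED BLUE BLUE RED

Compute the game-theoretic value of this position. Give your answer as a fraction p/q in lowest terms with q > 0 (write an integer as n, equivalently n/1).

edge 1 of 13 (BLUE): { 0 | none } — 1
edge 2 of 13 (RED): { 0 | 1 } — 1/2
edge 3 of 13 (RED): { 0 | 1/2, 1 } — 1/4
edge 4 of 13 (BLUE): { 0, 1/4 | 1/2, 1 } — 3/8
edge 5 of 13 (RED): { 0, 1/4 | 3/8, 1/2, 1 } — 5/16
edge 6 of 13 (BLUE): { 0, 1/4, 5/16 | 3/8, 1/2, 1 } — 11/32
edge 7 of 13 (BLUE): { 0, 1/4, 5/16, 11/32 | 3/8, 1/2, 1 } — 23/64
edge 8 of 13 (BLUE): { 0, 1/4, 5/16, 11/32, 23/64 | 3/8, 1/2, 1 } — 47/128
edge 9 of 13 (BLUE): { 0, 1/4, 5/16, 11/32, 23/64, 47/128 | 3/8, 1/2, 1 } — 95/256
edge 10 of 13 (RED): { 0, 1/4, 5/16, 11/32, 23/64, 47/128 | 95/256, 3/8, 1/2, 1 } — 189/512
edge 11 of 13 (BLUE): { 0, 1/4, 5/16, 11/32, 23/64, 47/128, 189/512 | 95/256, 3/8, 1/2, 1 } — 379/1024
edge 12 of 13 (BLUE): { 0, 1/4, 5/16, 11/32, 23/64, 47/128, 189/512, 379/1024 | 95/256, 3/8, 1/2, 1 } — 759/2048
edge 13 of 13 (RED): { 0, 1/4, 5/16, 11/32, 23/64, 47/128, 189/512, 379/1024 | 759/2048, 95/256, 3/8, 1/2, 1 } — 1517/4096

1517/4096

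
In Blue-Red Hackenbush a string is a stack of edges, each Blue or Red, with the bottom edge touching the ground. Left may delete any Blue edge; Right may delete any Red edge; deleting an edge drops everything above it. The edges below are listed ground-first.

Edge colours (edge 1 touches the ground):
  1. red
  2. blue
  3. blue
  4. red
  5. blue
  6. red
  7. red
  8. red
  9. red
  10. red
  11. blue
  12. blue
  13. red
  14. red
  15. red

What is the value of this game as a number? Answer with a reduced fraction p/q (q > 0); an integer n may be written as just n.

-6095/16384

Prefix values for red blue blue red blue red red red red red blue blue red red red via {L|R} + simplicity:
step 1: add red to get r; options L={ ∅ } R={ 0 } → -1
step 2: add blue to get rb; options L={ -1 } R={ 0 } → -1/2
step 3: add blue to get rbb; options L={ -1, -1/2 } R={ 0 } → -1/4
step 4: add red to get rbbr; options L={ -1, -1/2 } R={ -1/4, 0 } → -3/8
step 5: add blue to get rbbrb; options L={ -1, -1/2, -3/8 } R={ -1/4, 0 } → -5/16
step 6: add red to get rbbrbr; options L={ -1, -1/2, -3/8 } R={ -5/16, -1/4, 0 } → -11/32
step 7: add red to get rbbrbrr; options L={ -1, -1/2, -3/8 } R={ -11/32, -5/16, -1/4, 0 } → -23/64
step 8: add red to get rbbrbrrr; options L={ -1, -1/2, -3/8 } R={ -23/64, -11/32, -5/16, -1/4, 0 } → -47/128
step 9: add red to get rbbrbrrrr; options L={ -1, -1/2, -3/8 } R={ -47/128, -23/64, -11/32, -5/16, -1/4, 0 } → -95/256
step 10: add red to get rbbrbrrrrr; options L={ -1, -1/2, -3/8 } R={ -95/256, -47/128, -23/64, -11/32, -5/16, -1/4, 0 } → -191/512
step 11: add blue to get rbbrbrrrrrb; options L={ -1, -1/2, -3/8, -191/512 } R={ -95/256, -47/128, -23/64, -11/32, -5/16, -1/4, 0 } → -381/1024
step 12: add blue to get rbbrbrrrrrbb; options L={ -1, -1/2, -3/8, -191/512, -381/1024 } R={ -95/256, -47/128, -23/64, -11/32, -5/16, -1/4, 0 } → -761/2048
step 13: add red to get rbbrbrrrrrbbr; options L={ -1, -1/2, -3/8, -191/512, -381/1024 } R={ -761/2048, -95/256, -47/128, -23/64, -11/32, -5/16, -1/4, 0 } → -1523/4096
step 14: add red to get rbbrbrrrrrbbrr; options L={ -1, -1/2, -3/8, -191/512, -381/1024 } R={ -1523/4096, -761/2048, -95/256, -47/128, -23/64, -11/32, -5/16, -1/4, 0 } → -3047/8192
step 15: add red to get rbbrbrrrrrbbrrr; options L={ -1, -1/2, -3/8, -191/512, -381/1024 } R={ -3047/8192, -1523/4096, -761/2048, -95/256, -47/128, -23/64, -11/32, -5/16, -1/4, 0 } → -6095/16384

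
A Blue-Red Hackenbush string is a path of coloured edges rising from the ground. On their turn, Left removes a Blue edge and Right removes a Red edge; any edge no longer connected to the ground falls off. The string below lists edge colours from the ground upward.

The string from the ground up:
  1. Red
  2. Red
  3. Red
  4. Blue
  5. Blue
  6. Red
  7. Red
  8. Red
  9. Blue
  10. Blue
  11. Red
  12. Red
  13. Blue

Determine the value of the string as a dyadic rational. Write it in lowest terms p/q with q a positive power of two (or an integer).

Prefix values for Red Red Red Blue Blue Red Red Red Blue Blue Red Red Blue via {L|R} + simplicity:
edge 1 of 13 (Red): { — | 0 } gives -1
edge 2 of 13 (Red): { — | -1; 0 } gives -2
edge 3 of 13 (Red): { — | -2; -1; 0 } gives -3
edge 4 of 13 (Blue): { -3 | -2; -1; 0 } gives -5/2
edge 5 of 13 (Blue): { -3; -5/2 | -2; -1; 0 } gives -9/4
edge 6 of 13 (Red): { -3; -5/2 | -9/4; -2; -1; 0 } gives -19/8
edge 7 of 13 (Red): { -3; -5/2 | -19/8; -9/4; -2; -1; 0 } gives -39/16
edge 8 of 13 (Red): { -3; -5/2 | -39/16; -19/8; -9/4; -2; -1; 0 } gives -79/32
edge 9 of 13 (Blue): { -3; -5/2; -79/32 | -39/16; -19/8; -9/4; -2; -1; 0 } gives -157/64
edge 10 of 13 (Blue): { -3; -5/2; -79/32; -157/64 | -39/16; -19/8; -9/4; -2; -1; 0 } gives -313/128
edge 11 of 13 (Red): { -3; -5/2; -79/32; -157/64 | -313/128; -39/16; -19/8; -9/4; -2; -1; 0 } gives -627/256
edge 12 of 13 (Red): { -3; -5/2; -79/32; -157/64 | -627/256; -313/128; -39/16; -19/8; -9/4; -2; -1; 0 } gives -1255/512
edge 13 of 13 (Blue): { -3; -5/2; -79/32; -157/64; -1255/512 | -627/256; -313/128; -39/16; -19/8; -9/4; -2; -1; 0 } gives -2509/1024

-2509/1024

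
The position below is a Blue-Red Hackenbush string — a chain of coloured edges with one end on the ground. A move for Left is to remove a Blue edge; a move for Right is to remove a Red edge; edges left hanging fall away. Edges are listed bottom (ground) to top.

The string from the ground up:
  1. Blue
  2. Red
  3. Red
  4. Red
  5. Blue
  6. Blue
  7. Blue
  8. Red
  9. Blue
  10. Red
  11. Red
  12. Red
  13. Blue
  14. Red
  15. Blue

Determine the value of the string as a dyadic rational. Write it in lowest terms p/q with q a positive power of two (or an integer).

3723/16384

B: Left { 0 }, Right { none } gives simplest 1
BR: Left { 0 }, Right { 1 } gives simplest 1/2
BRR: Left { 0 }, Right { 1/2, 1 } gives simplest 1/4
BRRR: Left { 0 }, Right { 1/4, 1/2, 1 } gives simplest 1/8
BRRRB: Left { 0, 1/8 }, Right { 1/4, 1/2, 1 } gives simplest 3/16
BRRRBB: Left { 0, 1/8, 3/16 }, Right { 1/4, 1/2, 1 } gives simplest 7/32
BRRRBBB: Left { 0, 1/8, 3/16, 7/32 }, Right { 1/4, 1/2, 1 } gives simplest 15/64
BRRRBBBR: Left { 0, 1/8, 3/16, 7/32 }, Right { 15/64, 1/4, 1/2, 1 } gives simplest 29/128
BRRRBBBRB: Left { 0, 1/8, 3/16, 7/32, 29/128 }, Right { 15/64, 1/4, 1/2, 1 } gives simplest 59/256
BRRRBBBRBR: Left { 0, 1/8, 3/16, 7/32, 29/128 }, Right { 59/256, 15/64, 1/4, 1/2, 1 } gives simplest 117/512
BRRRBBBRBRR: Left { 0, 1/8, 3/16, 7/32, 29/128 }, Right { 117/512, 59/256, 15/64, 1/4, 1/2, 1 } gives simplest 233/1024
BRRRBBBRBRRR: Left { 0, 1/8, 3/16, 7/32, 29/128 }, Right { 233/1024, 117/512, 59/256, 15/64, 1/4, 1/2, 1 } gives simplest 465/2048
BRRRBBBRBRRRB: Left { 0, 1/8, 3/16, 7/32, 29/128, 465/2048 }, Right { 233/1024, 117/512, 59/256, 15/64, 1/4, 1/2, 1 } gives simplest 931/4096
BRRRBBBRBRRRBR: Left { 0, 1/8, 3/16, 7/32, 29/128, 465/2048 }, Right { 931/4096, 233/1024, 117/512, 59/256, 15/64, 1/4, 1/2, 1 } gives simplest 1861/8192
BRRRBBBRBRRRBRB: Left { 0, 1/8, 3/16, 7/32, 29/128, 465/2048, 1861/8192 }, Right { 931/4096, 233/1024, 117/512, 59/256, 15/64, 1/4, 1/2, 1 } gives simplest 3723/16384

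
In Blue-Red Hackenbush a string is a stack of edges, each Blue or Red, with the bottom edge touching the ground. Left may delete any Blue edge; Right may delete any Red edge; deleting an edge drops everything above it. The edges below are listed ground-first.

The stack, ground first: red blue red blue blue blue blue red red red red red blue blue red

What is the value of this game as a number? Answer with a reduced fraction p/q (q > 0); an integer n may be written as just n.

-8691/16384

G(r) = {  | 0 } gives -1
G(rb) = { -1 | 0 } gives -1/2
G(rbr) = { -1 | -1/2, 0 } gives -3/4
G(rbrb) = { -1, -3/4 | -1/2, 0 } gives -5/8
G(rbrbb) = { -1, -3/4, -5/8 | -1/2, 0 } gives -9/16
G(rbrbbb) = { -1, -3/4, -5/8, -9/16 | -1/2, 0 } gives -17/32
G(rbrbbbb) = { -1, -3/4, -5/8, -9/16, -17/32 | -1/2, 0 } gives -33/64
G(rbrbbbbr) = { -1, -3/4, -5/8, -9/16, -17/32 | -33/64, -1/2, 0 } gives -67/128
G(rbrbbbbrr) = { -1, -3/4, -5/8, -9/16, -17/32 | -67/128, -33/64, -1/2, 0 } gives -135/256
G(rbrbbbbrrr) = { -1, -3/4, -5/8, -9/16, -17/32 | -135/256, -67/128, -33/64, -1/2, 0 } gives -271/512
G(rbrbbbbrrrr) = { -1, -3/4, -5/8, -9/16, -17/32 | -271/512, -135/256, -67/128, -33/64, -1/2, 0 } gives -543/1024
G(rbrbbbbrrrrr) = { -1, -3/4, -5/8, -9/16, -17/32 | -543/1024, -271/512, -135/256, -67/128, -33/64, -1/2, 0 } gives -1087/2048
G(rbrbbbbrrrrrb) = { -1, -3/4, -5/8, -9/16, -17/32, -1087/2048 | -543/1024, -271/512, -135/256, -67/128, -33/64, -1/2, 0 } gives -2173/4096
G(rbrbbbbrrrrrbb) = { -1, -3/4, -5/8, -9/16, -17/32, -1087/2048, -2173/4096 | -543/1024, -271/512, -135/256, -67/128, -33/64, -1/2, 0 } gives -4345/8192
G(rbrbbbbrrrrrbbr) = { -1, -3/4, -5/8, -9/16, -17/32, -1087/2048, -2173/4096 | -4345/8192, -543/1024, -271/512, -135/256, -67/128, -33/64, -1/2, 0 } gives -8691/16384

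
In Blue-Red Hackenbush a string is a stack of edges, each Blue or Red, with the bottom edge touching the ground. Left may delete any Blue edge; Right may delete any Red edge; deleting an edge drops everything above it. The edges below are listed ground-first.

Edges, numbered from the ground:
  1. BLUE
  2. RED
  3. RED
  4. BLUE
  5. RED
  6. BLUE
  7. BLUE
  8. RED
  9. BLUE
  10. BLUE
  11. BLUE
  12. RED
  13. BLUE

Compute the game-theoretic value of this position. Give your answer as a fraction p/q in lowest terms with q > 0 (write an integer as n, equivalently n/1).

step 1: add BLUE to get B; options L={ 0 } R={ ∅ } gives 1
step 2: add RED to get BR; options L={ 0 } R={ 1 } gives 1/2
step 3: add RED to get BRR; options L={ 0 } R={ 1/2,1 } gives 1/4
step 4: add BLUE to get BRRB; options L={ 0,1/4 } R={ 1/2,1 } gives 3/8
step 5: add RED to get BRRBR; options L={ 0,1/4 } R={ 3/8,1/2,1 } gives 5/16
step 6: add BLUE to get BRRBRB; options L={ 0,1/4,5/16 } R={ 3/8,1/2,1 } gives 11/32
step 7: add BLUE to get BRRBRBB; options L={ 0,1/4,5/16,11/32 } R={ 3/8,1/2,1 } gives 23/64
step 8: add RED to get BRRBRBBR; options L={ 0,1/4,5/16,11/32 } R={ 23/64,3/8,1/2,1 } gives 45/128
step 9: add BLUE to get BRRBRBBRB; options L={ 0,1/4,5/16,11/32,45/128 } R={ 23/64,3/8,1/2,1 } gives 91/256
step 10: add BLUE to get BRRBRBBRBB; options L={ 0,1/4,5/16,11/32,45/128,91/256 } R={ 23/64,3/8,1/2,1 } gives 183/512
step 11: add BLUE to get BRRBRBBRBBB; options L={ 0,1/4,5/16,11/32,45/128,91/256,183/512 } R={ 23/64,3/8,1/2,1 } gives 367/1024
step 12: add RED to get BRRBRBBRBBBR; options L={ 0,1/4,5/16,11/32,45/128,91/256,183/512 } R={ 367/1024,23/64,3/8,1/2,1 } gives 733/2048
step 13: add BLUE to get BRRBRBBRBBBRB; options L={ 0,1/4,5/16,11/32,45/128,91/256,183/512,733/2048 } R={ 367/1024,23/64,3/8,1/2,1 } gives 1467/4096

1467/4096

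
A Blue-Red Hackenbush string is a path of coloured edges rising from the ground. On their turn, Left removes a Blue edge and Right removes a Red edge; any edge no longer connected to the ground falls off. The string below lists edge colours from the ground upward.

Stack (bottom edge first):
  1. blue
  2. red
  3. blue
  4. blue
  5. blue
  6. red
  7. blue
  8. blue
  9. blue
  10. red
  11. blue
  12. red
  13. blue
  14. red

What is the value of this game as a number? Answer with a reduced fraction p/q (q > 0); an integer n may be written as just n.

value_1 [b]  L=[0]  R=[—]  ⇒ 1
value_2 [br]  L=[0]  R=[1]  ⇒ 1/2
value_3 [brb]  L=[0,1/2]  R=[1]  ⇒ 3/4
value_4 [brbb]  L=[0,1/2,3/4]  R=[1]  ⇒ 7/8
value_5 [brbbb]  L=[0,1/2,3/4,7/8]  R=[1]  ⇒ 15/16
value_6 [brbbbr]  L=[0,1/2,3/4,7/8]  R=[15/16,1]  ⇒ 29/32
value_7 [brbbbrb]  L=[0,1/2,3/4,7/8,29/32]  R=[15/16,1]  ⇒ 59/64
value_8 [brbbbrbb]  L=[0,1/2,3/4,7/8,29/32,59/64]  R=[15/16,1]  ⇒ 119/128
value_9 [brbbbrbbb]  L=[0,1/2,3/4,7/8,29/32,59/64,119/128]  R=[15/16,1]  ⇒ 239/256
value_10 [brbbbrbbbr]  L=[0,1/2,3/4,7/8,29/32,59/64,119/128]  R=[239/256,15/16,1]  ⇒ 477/512
value_11 [brbbbrbbbrb]  L=[0,1/2,3/4,7/8,29/32,59/64,119/128,477/512]  R=[239/256,15/16,1]  ⇒ 955/1024
value_12 [brbbbrbbbrbr]  L=[0,1/2,3/4,7/8,29/32,59/64,119/128,477/512]  R=[955/1024,239/256,15/16,1]  ⇒ 1909/2048
value_13 [brbbbrbbbrbrb]  L=[0,1/2,3/4,7/8,29/32,59/64,119/128,477/512,1909/2048]  R=[955/1024,239/256,15/16,1]  ⇒ 3819/4096
value_14 [brbbbrbbbrbrbr]  L=[0,1/2,3/4,7/8,29/32,59/64,119/128,477/512,1909/2048]  R=[3819/4096,955/1024,239/256,15/16,1]  ⇒ 7637/8192

7637/8192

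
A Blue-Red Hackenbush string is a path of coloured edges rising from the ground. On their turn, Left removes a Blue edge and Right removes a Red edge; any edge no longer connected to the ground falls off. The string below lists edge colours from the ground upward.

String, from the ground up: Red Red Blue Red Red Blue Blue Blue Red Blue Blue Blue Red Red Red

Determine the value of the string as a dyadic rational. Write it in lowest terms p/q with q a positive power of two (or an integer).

Build val(s[:k]) for k = 1..15, string s = Red Red Blue Red Red Blue Blue Blue Red Blue Blue Blue Red Red Red.
edge 1 of 15 (Red): { · | 0 } -> -1
edge 2 of 15 (Red): { · | -1,0 } -> -2
edge 3 of 15 (Blue): { -2 | -1,0 } -> -3/2
edge 4 of 15 (Red): { -2 | -3/2,-1,0 } -> -7/4
edge 5 of 15 (Red): { -2 | -7/4,-3/2,-1,0 } -> -15/8
edge 6 of 15 (Blue): { -2,-15/8 | -7/4,-3/2,-1,0 } -> -29/16
edge 7 of 15 (Blue): { -2,-15/8,-29/16 | -7/4,-3/2,-1,0 } -> -57/32
edge 8 of 15 (Blue): { -2,-15/8,-29/16,-57/32 | -7/4,-3/2,-1,0 } -> -113/64
edge 9 of 15 (Red): { -2,-15/8,-29/16,-57/32 | -113/64,-7/4,-3/2,-1,0 } -> -227/128
edge 10 of 15 (Blue): { -2,-15/8,-29/16,-57/32,-227/128 | -113/64,-7/4,-3/2,-1,0 } -> -453/256
edge 11 of 15 (Blue): { -2,-15/8,-29/16,-57/32,-227/128,-453/256 | -113/64,-7/4,-3/2,-1,0 } -> -905/512
edge 12 of 15 (Blue): { -2,-15/8,-29/16,-57/32,-227/128,-453/256,-905/512 | -113/64,-7/4,-3/2,-1,0 } -> -1809/1024
edge 13 of 15 (Red): { -2,-15/8,-29/16,-57/32,-227/128,-453/256,-905/512 | -1809/1024,-113/64,-7/4,-3/2,-1,0 } -> -3619/2048
edge 14 of 15 (Red): { -2,-15/8,-29/16,-57/32,-227/128,-453/256,-905/512 | -3619/2048,-1809/1024,-113/64,-7/4,-3/2,-1,0 } -> -7239/4096
edge 15 of 15 (Red): { -2,-15/8,-29/16,-57/32,-227/128,-453/256,-905/512 | -7239/4096,-3619/2048,-1809/1024,-113/64,-7/4,-3/2,-1,0 } -> -14479/8192

-14479/8192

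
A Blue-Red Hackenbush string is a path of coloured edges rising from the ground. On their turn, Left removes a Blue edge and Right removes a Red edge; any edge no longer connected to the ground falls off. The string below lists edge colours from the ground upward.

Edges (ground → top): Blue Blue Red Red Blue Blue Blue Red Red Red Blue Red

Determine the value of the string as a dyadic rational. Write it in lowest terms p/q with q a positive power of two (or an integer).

edge 1 of 12 (Blue): { 0 |  } → 1
edge 2 of 12 (Blue): { 0; 1 |  } → 2
edge 3 of 12 (Red): { 0; 1 | 2 } → 3/2
edge 4 of 12 (Red): { 0; 1 | 3/2; 2 } → 5/4
edge 5 of 12 (Blue): { 0; 1; 5/4 | 3/2; 2 } → 11/8
edge 6 of 12 (Blue): { 0; 1; 5/4; 11/8 | 3/2; 2 } → 23/16
edge 7 of 12 (Blue): { 0; 1; 5/4; 11/8; 23/16 | 3/2; 2 } → 47/32
edge 8 of 12 (Red): { 0; 1; 5/4; 11/8; 23/16 | 47/32; 3/2; 2 } → 93/64
edge 9 of 12 (Red): { 0; 1; 5/4; 11/8; 23/16 | 93/64; 47/32; 3/2; 2 } → 185/128
edge 10 of 12 (Red): { 0; 1; 5/4; 11/8; 23/16 | 185/128; 93/64; 47/32; 3/2; 2 } → 369/256
edge 11 of 12 (Blue): { 0; 1; 5/4; 11/8; 23/16; 369/256 | 185/128; 93/64; 47/32; 3/2; 2 } → 739/512
edge 12 of 12 (Red): { 0; 1; 5/4; 11/8; 23/16; 369/256 | 739/512; 185/128; 93/64; 47/32; 3/2; 2 } → 1477/1024

1477/1024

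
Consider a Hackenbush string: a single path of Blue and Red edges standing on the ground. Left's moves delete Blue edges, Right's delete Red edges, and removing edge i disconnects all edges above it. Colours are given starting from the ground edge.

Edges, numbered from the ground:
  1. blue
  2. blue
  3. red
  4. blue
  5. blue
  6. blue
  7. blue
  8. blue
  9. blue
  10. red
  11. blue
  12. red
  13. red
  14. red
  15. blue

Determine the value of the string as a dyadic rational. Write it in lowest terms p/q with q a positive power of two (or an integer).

16291/8192

Recurse on prefixes of the 15-edge string blue blue red blue blue blue blue blue blue red blue red red red blue:
v(b) = { 0 | — } gives 1
v(bb) = { 0; 1 | — } gives 2
v(bbr) = { 0; 1 | 2 } gives 3/2
v(bbrb) = { 0; 1; 3/2 | 2 } gives 7/4
v(bbrbb) = { 0; 1; 3/2; 7/4 | 2 } gives 15/8
v(bbrbbb) = { 0; 1; 3/2; 7/4; 15/8 | 2 } gives 31/16
v(bbrbbbb) = { 0; 1; 3/2; 7/4; 15/8; 31/16 | 2 } gives 63/32
v(bbrbbbbb) = { 0; 1; 3/2; 7/4; 15/8; 31/16; 63/32 | 2 } gives 127/64
v(bbrbbbbbb) = { 0; 1; 3/2; 7/4; 15/8; 31/16; 63/32; 127/64 | 2 } gives 255/128
v(bbrbbbbbbr) = { 0; 1; 3/2; 7/4; 15/8; 31/16; 63/32; 127/64 | 255/128; 2 } gives 509/256
v(bbrbbbbbbrb) = { 0; 1; 3/2; 7/4; 15/8; 31/16; 63/32; 127/64; 509/256 | 255/128; 2 } gives 1019/512
v(bbrbbbbbbrbr) = { 0; 1; 3/2; 7/4; 15/8; 31/16; 63/32; 127/64; 509/256 | 1019/512; 255/128; 2 } gives 2037/1024
v(bbrbbbbbbrbrr) = { 0; 1; 3/2; 7/4; 15/8; 31/16; 63/32; 127/64; 509/256 | 2037/1024; 1019/512; 255/128; 2 } gives 4073/2048
v(bbrbbbbbbrbrrr) = { 0; 1; 3/2; 7/4; 15/8; 31/16; 63/32; 127/64; 509/256 | 4073/2048; 2037/1024; 1019/512; 255/128; 2 } gives 8145/4096
v(bbrbbbbbbrbrrrb) = { 0; 1; 3/2; 7/4; 15/8; 31/16; 63/32; 127/64; 509/256; 8145/4096 | 4073/2048; 2037/1024; 1019/512; 255/128; 2 } gives 16291/8192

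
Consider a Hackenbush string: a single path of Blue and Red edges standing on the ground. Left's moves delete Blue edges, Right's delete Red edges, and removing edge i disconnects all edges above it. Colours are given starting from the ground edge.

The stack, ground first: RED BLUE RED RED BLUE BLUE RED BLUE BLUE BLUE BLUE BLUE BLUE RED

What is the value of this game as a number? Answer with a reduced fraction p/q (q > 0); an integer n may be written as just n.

-6403/8192

1 of 14 · R · max L −∞ · min R 0 gives -1
2 of 14 · RB · max L -1 · min R 0 gives -1/2
3 of 14 · RBR · max L -1 · min R -1/2 gives -3/4
4 of 14 · RBRR · max L -1 · min R -3/4 gives -7/8
5 of 14 · RBRRB · max L -7/8 · min R -3/4 gives -13/16
6 of 14 · RBRRBB · max L -13/16 · min R -3/4 gives -25/32
7 of 14 · RBRRBBR · max L -13/16 · min R -25/32 gives -51/64
8 of 14 · RBRRBBRB · max L -51/64 · min R -25/32 gives -101/128
9 of 14 · RBRRBBRBB · max L -101/128 · min R -25/32 gives -201/256
10 of 14 · RBRRBBRBBB · max L -201/256 · min R -25/32 gives -401/512
11 of 14 · RBRRBBRBBBB · max L -401/512 · min R -25/32 gives -801/1024
12 of 14 · RBRRBBRBBBBB · max L -801/1024 · min R -25/32 gives -1601/2048
13 of 14 · RBRRBBRBBBBBB · max L -1601/2048 · min R -25/32 gives -3201/4096
14 of 14 · RBRRBBRBBBBBBR · max L -1601/2048 · min R -3201/4096 gives -6403/8192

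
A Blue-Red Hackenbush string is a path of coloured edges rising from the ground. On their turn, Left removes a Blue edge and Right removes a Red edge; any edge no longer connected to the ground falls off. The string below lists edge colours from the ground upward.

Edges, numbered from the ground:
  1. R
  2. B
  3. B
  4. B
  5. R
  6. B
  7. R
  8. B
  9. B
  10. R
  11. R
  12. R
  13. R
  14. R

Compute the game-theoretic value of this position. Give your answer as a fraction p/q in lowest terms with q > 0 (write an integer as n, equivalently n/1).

val_1 [R]  L=[∅]  R=[0]  ⇒ -1
val_2 [RB]  L=[-1]  R=[0]  ⇒ -1/2
val_3 [RBB]  L=[-1,-1/2]  R=[0]  ⇒ -1/4
val_4 [RBBB]  L=[-1,-1/2,-1/4]  R=[0]  ⇒ -1/8
val_5 [RBBBR]  L=[-1,-1/2,-1/4]  R=[-1/8,0]  ⇒ -3/16
val_6 [RBBBRB]  L=[-1,-1/2,-1/4,-3/16]  R=[-1/8,0]  ⇒ -5/32
val_7 [RBBBRBR]  L=[-1,-1/2,-1/4,-3/16]  R=[-5/32,-1/8,0]  ⇒ -11/64
val_8 [RBBBRBRB]  L=[-1,-1/2,-1/4,-3/16,-11/64]  R=[-5/32,-1/8,0]  ⇒ -21/128
val_9 [RBBBRBRBB]  L=[-1,-1/2,-1/4,-3/16,-11/64,-21/128]  R=[-5/32,-1/8,0]  ⇒ -41/256
val_10 [RBBBRBRBBR]  L=[-1,-1/2,-1/4,-3/16,-11/64,-21/128]  R=[-41/256,-5/32,-1/8,0]  ⇒ -83/512
val_11 [RBBBRBRBBRR]  L=[-1,-1/2,-1/4,-3/16,-11/64,-21/128]  R=[-83/512,-41/256,-5/32,-1/8,0]  ⇒ -167/1024
val_12 [RBBBRBRBBRRR]  L=[-1,-1/2,-1/4,-3/16,-11/64,-21/128]  R=[-167/1024,-83/512,-41/256,-5/32,-1/8,0]  ⇒ -335/2048
val_13 [RBBBRBRBBRRRR]  L=[-1,-1/2,-1/4,-3/16,-11/64,-21/128]  R=[-335/2048,-167/1024,-83/512,-41/256,-5/32,-1/8,0]  ⇒ -671/4096
val_14 [RBBBRBRBBRRRRR]  L=[-1,-1/2,-1/4,-3/16,-11/64,-21/128]  R=[-671/4096,-335/2048,-167/1024,-83/512,-41/256,-5/32,-1/8,0]  ⇒ -1343/8192

-1343/8192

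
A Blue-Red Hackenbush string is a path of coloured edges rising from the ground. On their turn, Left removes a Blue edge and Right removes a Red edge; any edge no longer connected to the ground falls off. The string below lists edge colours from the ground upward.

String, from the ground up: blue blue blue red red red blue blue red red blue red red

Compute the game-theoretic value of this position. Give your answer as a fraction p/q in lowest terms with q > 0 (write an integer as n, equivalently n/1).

Recurse on prefixes of the 13-edge string blue blue blue red red red blue blue red red blue red red:
g(b) = { 0 | (no moves) } so 1
g(bb) = { 0; 1 | (no moves) } so 2
g(bbb) = { 0; 1; 2 | (no moves) } so 3
g(bbbr) = { 0; 1; 2 | 3 } so 5/2
g(bbbrr) = { 0; 1; 2 | 5/2; 3 } so 9/4
g(bbbrrr) = { 0; 1; 2 | 9/4; 5/2; 3 } so 17/8
g(bbbrrrb) = { 0; 1; 2; 17/8 | 9/4; 5/2; 3 } so 35/16
g(bbbrrrbb) = { 0; 1; 2; 17/8; 35/16 | 9/4; 5/2; 3 } so 71/32
g(bbbrrrbbr) = { 0; 1; 2; 17/8; 35/16 | 71/32; 9/4; 5/2; 3 } so 141/64
g(bbbrrrbbrr) = { 0; 1; 2; 17/8; 35/16 | 141/64; 71/32; 9/4; 5/2; 3 } so 281/128
g(bbbrrrbbrrb) = { 0; 1; 2; 17/8; 35/16; 281/128 | 141/64; 71/32; 9/4; 5/2; 3 } so 563/256
g(bbbrrrbbrrbr) = { 0; 1; 2; 17/8; 35/16; 281/128 | 563/256; 141/64; 71/32; 9/4; 5/2; 3 } so 1125/512
g(bbbrrrbbrrbrr) = { 0; 1; 2; 17/8; 35/16; 281/128 | 1125/512; 563/256; 141/64; 71/32; 9/4; 5/2; 3 } so 2249/1024

2249/1024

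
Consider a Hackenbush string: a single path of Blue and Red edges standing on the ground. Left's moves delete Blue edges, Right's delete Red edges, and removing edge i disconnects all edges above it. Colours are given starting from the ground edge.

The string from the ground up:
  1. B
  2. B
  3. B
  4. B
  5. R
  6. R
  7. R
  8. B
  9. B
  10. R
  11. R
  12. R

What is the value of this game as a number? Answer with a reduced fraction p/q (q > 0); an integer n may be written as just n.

1 of 12 · B · max L 0 · min R +∞ → 1
2 of 12 · BB · max L 1 · min R +∞ → 2
3 of 12 · BBB · max L 2 · min R +∞ → 3
4 of 12 · BBBB · max L 3 · min R +∞ → 4
5 of 12 · BBBBR · max L 3 · min R 4 → 7/2
6 of 12 · BBBBRR · max L 3 · min R 7/2 → 13/4
7 of 12 · BBBBRRR · max L 3 · min R 13/4 → 25/8
8 of 12 · BBBBRRRB · max L 25/8 · min R 13/4 → 51/16
9 of 12 · BBBBRRRBB · max L 51/16 · min R 13/4 → 103/32
10 of 12 · BBBBRRRBBR · max L 51/16 · min R 103/32 → 205/64
11 of 12 · BBBBRRRBBRR · max L 51/16 · min R 205/64 → 409/128
12 of 12 · BBBBRRRBBRRR · max L 51/16 · min R 409/128 → 817/256

817/256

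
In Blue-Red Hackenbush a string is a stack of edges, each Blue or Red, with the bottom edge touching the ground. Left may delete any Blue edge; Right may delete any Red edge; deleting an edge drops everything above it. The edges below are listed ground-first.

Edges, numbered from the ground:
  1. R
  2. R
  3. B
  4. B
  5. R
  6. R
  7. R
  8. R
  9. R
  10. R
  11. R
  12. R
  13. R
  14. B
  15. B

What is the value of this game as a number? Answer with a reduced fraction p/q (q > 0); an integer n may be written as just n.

value_1 [R]  L=[∅]  R=[0]  — -1
value_2 [RR]  L=[∅]  R=[-1,0]  — -2
value_3 [RRB]  L=[-2]  R=[-1,0]  — -3/2
value_4 [RRBB]  L=[-2,-3/2]  R=[-1,0]  — -5/4
value_5 [RRBBR]  L=[-2,-3/2]  R=[-5/4,-1,0]  — -11/8
value_6 [RRBBRR]  L=[-2,-3/2]  R=[-11/8,-5/4,-1,0]  — -23/16
value_7 [RRBBRRR]  L=[-2,-3/2]  R=[-23/16,-11/8,-5/4,-1,0]  — -47/32
value_8 [RRBBRRRR]  L=[-2,-3/2]  R=[-47/32,-23/16,-11/8,-5/4,-1,0]  — -95/64
value_9 [RRBBRRRRR]  L=[-2,-3/2]  R=[-95/64,-47/32,-23/16,-11/8,-5/4,-1,0]  — -191/128
value_10 [RRBBRRRRRR]  L=[-2,-3/2]  R=[-191/128,-95/64,-47/32,-23/16,-11/8,-5/4,-1,0]  — -383/256
value_11 [RRBBRRRRRRR]  L=[-2,-3/2]  R=[-383/256,-191/128,-95/64,-47/32,-23/16,-11/8,-5/4,-1,0]  — -767/512
value_12 [RRBBRRRRRRRR]  L=[-2,-3/2]  R=[-767/512,-383/256,-191/128,-95/64,-47/32,-23/16,-11/8,-5/4,-1,0]  — -1535/1024
value_13 [RRBBRRRRRRRRR]  L=[-2,-3/2]  R=[-1535/1024,-767/512,-383/256,-191/128,-95/64,-47/32,-23/16,-11/8,-5/4,-1,0]  — -3071/2048
value_14 [RRBBRRRRRRRRRB]  L=[-2,-3/2,-3071/2048]  R=[-1535/1024,-767/512,-383/256,-191/128,-95/64,-47/32,-23/16,-11/8,-5/4,-1,0]  — -6141/4096
value_15 [RRBBRRRRRRRRRBB]  L=[-2,-3/2,-3071/2048,-6141/4096]  R=[-1535/1024,-767/512,-383/256,-191/128,-95/64,-47/32,-23/16,-11/8,-5/4,-1,0]  — -12281/8192

-12281/8192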